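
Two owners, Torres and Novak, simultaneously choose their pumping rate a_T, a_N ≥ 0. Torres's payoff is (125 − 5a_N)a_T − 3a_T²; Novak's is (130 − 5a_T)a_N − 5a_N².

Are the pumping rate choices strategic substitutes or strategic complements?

Expanding Torres's payoff: 125a_T − 5a_Na_T − 3a_T².
∂π/∂a_T = 125 − 5a_N − 6a_T = 0, so a_T = 125/6 − (5/6)a_N.
The best-response slope da_T/da_N = −5/6 < 0: the reaction function is downward-sloping, so the choices are strategic substitutes.

strategic substitutes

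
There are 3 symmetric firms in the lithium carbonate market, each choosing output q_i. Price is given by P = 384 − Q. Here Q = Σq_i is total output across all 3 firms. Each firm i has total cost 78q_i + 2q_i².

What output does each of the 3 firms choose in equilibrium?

38.25

A representative firm's profit is π_i = q_i(384 − Q) − 78q_i − 2q_i², with Q = q_i + Σ_{j≠i} q_j.
First-order condition: 306 − 6q_i − Σ_{j≠i} q_j = 0.
With identical firms, set every q_j = q: then 306 − 6q − 2q = 0, i.e. q = 306/8 = 38.25.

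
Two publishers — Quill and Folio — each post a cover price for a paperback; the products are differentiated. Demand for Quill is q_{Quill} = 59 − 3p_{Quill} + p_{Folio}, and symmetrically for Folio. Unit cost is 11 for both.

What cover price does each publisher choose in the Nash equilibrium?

18.4

Quill's profit: π = (p_{Quill} − 11)(59 − 3p_{Quill} + p_{Folio}).
∂π/∂p_{Quill} = 92 − 6p_{Quill} + p_{Folio} = 0 ⇒ p_{Quill} = 46/3 + (1/6)p_{Folio}.
Setting p_{Quill} = p_{Folio} in the reaction function: p_{Quill} = 46/3 + (1/6)p_{Quill}, so p_{Quill} = (46/3) / (5/6) = 18.4.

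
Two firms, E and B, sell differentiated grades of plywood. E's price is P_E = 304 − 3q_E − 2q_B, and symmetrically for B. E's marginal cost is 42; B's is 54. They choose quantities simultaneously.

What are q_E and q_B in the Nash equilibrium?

33.5, 30.5

Firm E's profit: π = q_E(304 − 3q_E − 2q_B) − 42q_E.
∂π/∂q_E = 262 − 6q_E − 2q_B = 0 ⇒ q_E = 131/3 − (1/3)q_B.
Similarly q_B = 125/3 − (1/3)q_E.
Substituting the second reaction function into the first: q_E = 131/3 − (1/3)(125/3 − (1/3)q_E), which gives (8/9)q_E = 268/9 ⇒ q_E = 33.5.
Then q_B = 125/3 − (1/3)·33.5 = 30.5.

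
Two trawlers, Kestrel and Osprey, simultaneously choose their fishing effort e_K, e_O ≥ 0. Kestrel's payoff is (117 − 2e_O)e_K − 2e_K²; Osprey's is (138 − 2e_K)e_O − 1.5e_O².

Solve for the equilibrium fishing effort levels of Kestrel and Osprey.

9.375, 39.75

Expanding Kestrel's payoff: 117e_K − 2e_Oe_K − 2e_K².
∂π/∂e_K = 117 − 2e_O − 4e_K = 0, so e_K = 29.25 − 0.5e_O.
Likewise for Osprey: e_O = 46 − (2/3)e_K.
Plugging e_O into Kestrel's best response: e_K = 29.25 − 0.5(46 − (2/3)e_K) ⇒ (2/3)e_K = 6.25, so e_K = 9.375.
Then e_O = 46 − (2/3)·9.375 = 39.75.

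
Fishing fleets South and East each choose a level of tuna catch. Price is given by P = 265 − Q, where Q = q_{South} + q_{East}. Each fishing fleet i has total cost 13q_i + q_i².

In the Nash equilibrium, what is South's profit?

5080.32

Fishing fleet South's profit: π = q_{South}(265 − (q_{South} + q_{East})) − 13q_{South} − q_{South}².
∂π/∂q_{South} = 252 − 4q_{South} − q_{East} = 0, so q_{South} = 63 − 0.25q_{East}.
By symmetry q_{East} = q_{South}; substituting into the reaction function, 1.25q_{South} = 63 and q_{South} = 50.4.
Price P = 265 − 100.8 = 164.2.
South's profit: (164.2 − 13)·50.4 − (50.4)² = 5080.32.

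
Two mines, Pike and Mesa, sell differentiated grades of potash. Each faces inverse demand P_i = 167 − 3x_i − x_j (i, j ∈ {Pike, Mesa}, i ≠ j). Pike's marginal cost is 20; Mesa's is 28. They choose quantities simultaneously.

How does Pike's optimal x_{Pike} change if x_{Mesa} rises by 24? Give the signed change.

Mine Pike's profit: π = x_{Pike}(167 − 3x_{Pike} − x_{Mesa}) − 20x_{Pike}.
∂π/∂x_{Pike} = 147 − 6x_{Pike} − x_{Mesa} = 0 ⇒ x_{Pike} = 24.5 − (1/6)x_{Mesa}.
The reaction-function slope is −1/6, so a 24-unit rise in x_{Mesa} moves x_{Pike} by −1/6 × 24 = −4. Pike's best response falls — the actions are strategic substitutes.

-4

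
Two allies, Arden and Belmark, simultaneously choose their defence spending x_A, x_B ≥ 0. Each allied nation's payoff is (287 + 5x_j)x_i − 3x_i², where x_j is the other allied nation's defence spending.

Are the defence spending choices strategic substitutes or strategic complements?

strategic complements

Arden's payoff is (287 + 5x_B)x_A − 3x_A².
∂π/∂x_A = 287 + 5x_B − 6x_A = 0, so x_A = 287/6 + (5/6)x_B.
The best-response slope dx_A/dx_B = 5/6 > 0: the reaction function is upward-sloping, so the choices are strategic complements.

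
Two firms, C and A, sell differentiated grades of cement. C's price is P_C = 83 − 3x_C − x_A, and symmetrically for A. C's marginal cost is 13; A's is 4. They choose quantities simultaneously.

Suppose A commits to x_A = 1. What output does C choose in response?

11.5

Firm C's profit: π = x_C(83 − 3x_C − x_A) − 13x_C.
∂π/∂x_C = 70 − 6x_C − x_A = 0 ⇒ x_C = 35/3 − (1/6)x_A.
At x_A = 1: x_C = 35/3 − (1/6)·1 = 11.5.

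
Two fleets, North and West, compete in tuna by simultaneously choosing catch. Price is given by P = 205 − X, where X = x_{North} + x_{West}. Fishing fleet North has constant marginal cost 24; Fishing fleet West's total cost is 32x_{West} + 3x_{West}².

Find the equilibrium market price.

109

Fishing fleet North's profit: π = x_{North}(205 − (x_{North} + x_{West})) − 24x_{North}.
∂π/∂x_{North} = 181 − 2x_{North} − x_{West} = 0, so x_{North} = 90.5 − 0.5x_{West}.
For West: ∂π/∂x_{West} = 173 − 8x_{West} − x_{North} = 0 ⇒ x_{West} = 21.625 − 0.125x_{North}.
Plugging x_{West} into North's best response: x_{North} = 90.5 − 0.5(21.625 − 0.125x_{North}) ⇒ 0.9375x_{North} = 79.6875, so x_{North} = 85.
Then x_{West} = 21.625 − 0.125·85 = 11.
Equilibrium price: P = 205 − 96 = 109.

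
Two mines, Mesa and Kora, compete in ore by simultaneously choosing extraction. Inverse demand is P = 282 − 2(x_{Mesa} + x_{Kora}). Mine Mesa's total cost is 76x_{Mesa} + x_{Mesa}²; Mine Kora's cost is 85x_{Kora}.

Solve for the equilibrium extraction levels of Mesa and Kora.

21.5, 38.5

Mine Mesa's profit: π = x_{Mesa}(282 − 2(x_{Mesa} + x_{Kora})) − 76x_{Mesa} − x_{Mesa}².
∂π/∂x_{Mesa} = 206 − 6x_{Mesa} − 2x_{Kora} = 0, so x_{Mesa} = 103/3 − (1/3)x_{Kora}.
For Kora: ∂π/∂x_{Kora} = 197 − 4x_{Kora} − 2x_{Mesa} = 0 ⇒ x_{Kora} = 49.25 − 0.5x_{Mesa}.
Substituting the second reaction function into the first: x_{Mesa} = 103/3 − (1/3)(49.25 − 0.5x_{Mesa}), which gives (5/6)x_{Mesa} = 215/12 ⇒ x_{Mesa} = 21.5.
Then x_{Kora} = 49.25 − 0.5·21.5 = 38.5.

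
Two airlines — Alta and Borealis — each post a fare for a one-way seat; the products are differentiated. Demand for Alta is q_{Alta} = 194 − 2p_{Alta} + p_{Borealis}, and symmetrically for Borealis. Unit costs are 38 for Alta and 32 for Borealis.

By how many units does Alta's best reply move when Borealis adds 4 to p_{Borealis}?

Alta's profit: π = (p_{Alta} − 38)(194 − 2p_{Alta} + p_{Borealis}).
∂π/∂p_{Alta} = 270 − 4p_{Alta} + p_{Borealis} = 0 ⇒ p_{Alta} = 67.5 + 0.25p_{Borealis}.
The reaction-function slope is 0.25, so a 4-unit rise in p_{Borealis} moves p_{Alta} by 0.25 × 4 = 1. Alta's best response rises — the actions are strategic complements.

1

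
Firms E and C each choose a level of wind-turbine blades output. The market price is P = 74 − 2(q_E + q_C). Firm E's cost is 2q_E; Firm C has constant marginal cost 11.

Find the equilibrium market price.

29

Firm E's profit: π = q_E(74 − 2(q_E + q_C)) − 2q_E.
∂π/∂q_E = 72 − 4q_E − 2q_C = 0, so q_E = 18 − 0.5q_C.
By the same steps for C: q_C = 15.75 − 0.5q_E.
Substituting the second reaction function into the first: q_E = 18 − 0.5(15.75 − 0.5q_E), which gives 0.75q_E = 10.125 ⇒ q_E = 13.5.
Then q_C = 15.75 − 0.5·13.5 = 9.
Equilibrium price: P = 74 − 2·22.5 = 29.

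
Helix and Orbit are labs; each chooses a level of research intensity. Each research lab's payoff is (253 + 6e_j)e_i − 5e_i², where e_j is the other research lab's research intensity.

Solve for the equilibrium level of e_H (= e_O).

Helix's payoff is (253 + 6e_O)e_H − 5e_H².
∂π/∂e_H = 253 + 6e_O − 10e_H = 0, so e_H = 25.3 + 0.6e_O.
The game is symmetric, so in equilibrium e_O = e_H: the reaction function gives 0.4e_H = 25.3, hence e_H = 63.25.

63.25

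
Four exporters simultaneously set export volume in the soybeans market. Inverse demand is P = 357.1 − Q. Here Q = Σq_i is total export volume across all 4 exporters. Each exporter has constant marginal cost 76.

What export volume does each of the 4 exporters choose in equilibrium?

A representative exporter's profit is π_i = q_i(357.1 − Q) − 76q_i, with Q = q_i + Σ_{j≠i} q_j.
First-order condition: 281.1 − 2q_i − Σ_{j≠i} q_j = 0.
With identical exporters, set every q_j = q: then 281.1 − 2q − 3q = 0, i.e. q = 281.1/5 = 56.22.

56.22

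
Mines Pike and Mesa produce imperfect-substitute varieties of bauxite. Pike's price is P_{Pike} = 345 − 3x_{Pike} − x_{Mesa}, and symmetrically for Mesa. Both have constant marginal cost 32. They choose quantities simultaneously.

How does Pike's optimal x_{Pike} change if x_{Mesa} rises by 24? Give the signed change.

-4

Mine Pike's profit: π = x_{Pike}(345 − 3x_{Pike} − x_{Mesa}) − 32x_{Pike}.
∂π/∂x_{Pike} = 313 − 6x_{Pike} − x_{Mesa} = 0 ⇒ x_{Pike} = 313/6 − (1/6)x_{Mesa}.
The reaction-function slope is −1/6, so a 24-unit rise in x_{Mesa} moves x_{Pike} by −1/6 × 24 = −4. Pike's best response falls — the actions are strategic substitutes.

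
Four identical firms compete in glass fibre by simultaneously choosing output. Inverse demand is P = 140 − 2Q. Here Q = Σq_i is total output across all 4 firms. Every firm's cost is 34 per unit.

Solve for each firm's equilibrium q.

10.6

A representative firm's profit is π_i = q_i(140 − 2Q) − 34q_i, with Q = q_i + Σ_{j≠i} q_j.
First-order condition: 106 − 4q_i − 2Σ_{j≠i} q_j = 0.
In a symmetric equilibrium every firm chooses the same q, so Σ_{j≠i} q_j = 3q. The condition becomes 106 − 10q = 0, giving q = 106/10 = 10.6.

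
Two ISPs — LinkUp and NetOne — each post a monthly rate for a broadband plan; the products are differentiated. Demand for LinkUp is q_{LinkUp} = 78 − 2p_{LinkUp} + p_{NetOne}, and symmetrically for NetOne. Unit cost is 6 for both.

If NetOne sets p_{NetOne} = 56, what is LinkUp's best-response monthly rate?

LinkUp's profit: π = (p_{LinkUp} − 6)(78 − 2p_{LinkUp} + p_{NetOne}).
∂π/∂p_{LinkUp} = 90 − 4p_{LinkUp} + p_{NetOne} = 0 ⇒ p_{LinkUp} = 22.5 + 0.25p_{NetOne}.
At p_{NetOne} = 56: p_{LinkUp} = 22.5 + 0.25·56 = 36.5.

36.5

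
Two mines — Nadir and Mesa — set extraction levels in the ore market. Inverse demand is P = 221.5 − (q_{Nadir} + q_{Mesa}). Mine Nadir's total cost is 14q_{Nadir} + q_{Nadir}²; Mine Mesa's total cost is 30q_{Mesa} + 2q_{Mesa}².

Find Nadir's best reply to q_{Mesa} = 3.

51.125

Mine Nadir's profit: π = q_{Nadir}(221.5 − (q_{Nadir} + q_{Mesa})) − 14q_{Nadir} − q_{Nadir}².
∂π/∂q_{Nadir} = 207.5 − 4q_{Nadir} − q_{Mesa} = 0, so q_{Nadir} = 51.875 − 0.25q_{Mesa}.
At q_{Mesa} = 3: q_{Nadir} = 51.875 − 0.25·3 = 51.125.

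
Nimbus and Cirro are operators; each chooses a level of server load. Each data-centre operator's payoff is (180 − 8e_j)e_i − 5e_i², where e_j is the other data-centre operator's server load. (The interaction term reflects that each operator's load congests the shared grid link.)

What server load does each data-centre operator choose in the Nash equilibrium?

10

Nimbus's payoff is (180 − 8e_C)e_N − 5e_N².
∂π/∂e_N = 180 − 8e_C − 10e_N = 0, so e_N = 18 − 0.8e_C.
The game is symmetric, so in equilibrium e_C = e_N: the reaction function gives 1.8e_N = 18, hence e_N = 10.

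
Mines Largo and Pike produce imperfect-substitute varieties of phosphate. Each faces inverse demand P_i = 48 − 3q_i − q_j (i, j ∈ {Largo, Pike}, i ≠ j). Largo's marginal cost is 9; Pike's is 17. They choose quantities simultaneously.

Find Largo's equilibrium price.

26.4

Mine Largo's profit: π = q_{Largo}(48 − 3q_{Largo} − q_{Pike}) − 9q_{Largo}.
∂π/∂q_{Largo} = 39 − 6q_{Largo} − q_{Pike} = 0 ⇒ q_{Largo} = 6.5 − (1/6)q_{Pike}.
Similarly q_{Pike} = 31/6 − (1/6)q_{Largo}.
Substituting the second reaction function into the first: q_{Largo} = 6.5 − (1/6)(31/6 − (1/6)q_{Largo}), which gives (35/36)q_{Largo} = 203/36 ⇒ q_{Largo} = 5.8.
Then q_{Pike} = 31/6 − (1/6)·5.8 = 4.2.
P_{Largo} = 48 − 3·5.8 − 4.2 = 26.4.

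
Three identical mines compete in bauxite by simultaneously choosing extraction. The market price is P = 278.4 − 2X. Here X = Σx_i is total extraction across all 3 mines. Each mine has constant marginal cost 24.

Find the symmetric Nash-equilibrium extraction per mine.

A representative mine's profit is π_i = x_i(278.4 − 2X) − 24x_i, with X = x_i + Σ_{j≠i} x_j.
First-order condition: 254.4 − 4x_i − 2Σ_{j≠i} x_j = 0.
In a symmetric equilibrium every mine chooses the same x, so Σ_{j≠i} x_j = 2x. The condition becomes 254.4 − 8x = 0, giving x = 254.4/8 = 31.8.

31.8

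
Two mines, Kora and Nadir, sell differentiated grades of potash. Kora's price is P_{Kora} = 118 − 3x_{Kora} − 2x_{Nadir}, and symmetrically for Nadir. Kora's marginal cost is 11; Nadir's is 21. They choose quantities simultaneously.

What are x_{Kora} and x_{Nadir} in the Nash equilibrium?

14, 11.5

Mine Kora's profit: π = x_{Kora}(118 − 3x_{Kora} − 2x_{Nadir}) − 11x_{Kora}.
∂π/∂x_{Kora} = 107 − 6x_{Kora} − 2x_{Nadir} = 0 ⇒ x_{Kora} = 107/6 − (1/3)x_{Nadir}.
Similarly x_{Nadir} = 97/6 − (1/3)x_{Kora}.
Solving the two reaction functions simultaneously: (1 − (−1/3)(−1/3))x_{Kora} = 107/6 − (1/3)·(97/6), so (8/9)x_{Kora} = 112/9 and x_{Kora} = 14.
Then x_{Nadir} = 97/6 − (1/3)·14 = 11.5.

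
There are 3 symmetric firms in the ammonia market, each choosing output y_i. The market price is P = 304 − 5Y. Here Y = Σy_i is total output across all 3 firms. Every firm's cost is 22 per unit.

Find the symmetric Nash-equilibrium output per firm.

14.1

A representative firm's profit is π_i = y_i(304 − 5Y) − 22y_i, with Y = y_i + Σ_{j≠i} y_j.
First-order condition: 282 − 10y_i − 5Σ_{j≠i} y_j = 0.
Imposing symmetry (y_j = y for all j) turns Σ_{j≠i} y_j into 2y, so 282 = 20y and y = 14.1.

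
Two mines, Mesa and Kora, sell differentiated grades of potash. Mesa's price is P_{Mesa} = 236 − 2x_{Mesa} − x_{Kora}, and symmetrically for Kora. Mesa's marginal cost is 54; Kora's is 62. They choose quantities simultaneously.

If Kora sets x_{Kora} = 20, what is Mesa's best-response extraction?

40.5

Mine Mesa's profit: π = x_{Mesa}(236 − 2x_{Mesa} − x_{Kora}) − 54x_{Mesa}.
∂π/∂x_{Mesa} = 182 − 4x_{Mesa} − x_{Kora} = 0 ⇒ x_{Mesa} = 45.5 − 0.25x_{Kora}.
At x_{Kora} = 20: x_{Mesa} = 45.5 − 0.25·20 = 40.5.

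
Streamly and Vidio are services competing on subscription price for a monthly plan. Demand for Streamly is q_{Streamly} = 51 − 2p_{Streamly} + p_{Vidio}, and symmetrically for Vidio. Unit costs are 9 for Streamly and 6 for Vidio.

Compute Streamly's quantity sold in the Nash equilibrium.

27.2

Streamly's profit: π = (p_{Streamly} − 9)(51 − 2p_{Streamly} + p_{Vidio}).
∂π/∂p_{Streamly} = 69 − 4p_{Streamly} + p_{Vidio} = 0 ⇒ p_{Streamly} = 17.25 + 0.25p_{Vidio}.
Similarly p_{Vidio} = 15.75 + 0.25p_{Streamly}.
Plugging p_{Vidio} into Streamly's best response: p_{Streamly} = 17.25 + 0.25(15.75 + 0.25p_{Streamly}) ⇒ 0.9375p_{Streamly} = 21.1875, so p_{Streamly} = 22.6.
Then p_{Vidio} = 15.75 + 0.25·22.6 = 21.4.
q_{Streamly} = 51 − 2·22.6 + 21.4 = 27.2.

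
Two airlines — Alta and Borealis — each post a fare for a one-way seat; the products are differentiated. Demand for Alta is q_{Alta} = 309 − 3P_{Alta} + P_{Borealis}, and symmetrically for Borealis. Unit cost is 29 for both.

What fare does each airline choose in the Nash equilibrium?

Alta's profit: π = (P_{Alta} − 29)(309 − 3P_{Alta} + P_{Borealis}).
∂π/∂P_{Alta} = 396 − 6P_{Alta} + P_{Borealis} = 0 ⇒ P_{Alta} = 66 + (1/6)P_{Borealis}.
By symmetry P_{Borealis} = P_{Alta}; substituting into the reaction function, (5/6)P_{Alta} = 66 and P_{Alta} = 79.2.

79.2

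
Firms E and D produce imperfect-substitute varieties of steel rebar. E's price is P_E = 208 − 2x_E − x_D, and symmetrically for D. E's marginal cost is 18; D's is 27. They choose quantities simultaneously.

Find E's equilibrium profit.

2979.92

Firm E's profit: π = x_E(208 − 2x_E − x_D) − 18x_E.
∂π/∂x_E = 190 − 4x_E − x_D = 0 ⇒ x_E = 47.5 − 0.25x_D.
Similarly x_D = 45.25 − 0.25x_E.
Solving the two reaction functions simultaneously: (1 − (−0.25)(−0.25))x_E = 47.5 − 0.25·45.25, so 0.9375x_E = 36.1875 and x_E = 38.6.
Then x_D = 45.25 − 0.25·38.6 = 35.6.
P_E = 208 − 2·38.6 − 35.6 = 95.2.
Profit = (95.2 − 18)·38.6 = 2979.92.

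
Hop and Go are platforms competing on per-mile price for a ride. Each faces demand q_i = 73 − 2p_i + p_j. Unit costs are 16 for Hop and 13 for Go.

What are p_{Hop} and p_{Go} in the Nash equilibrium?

Hop's profit: π = (p_{Hop} − 16)(73 − 2p_{Hop} + p_{Go}).
∂π/∂p_{Hop} = 105 − 4p_{Hop} + p_{Go} = 0 ⇒ p_{Hop} = 26.25 + 0.25p_{Go}.
Similarly p_{Go} = 24.75 + 0.25p_{Hop}.
Substituting the second reaction function into the first: p_{Hop} = 26.25 + 0.25(24.75 + 0.25p_{Hop}), which gives 0.9375p_{Hop} = 32.4375 ⇒ p_{Hop} = 34.6.
Then p_{Go} = 24.75 + 0.25·34.6 = 33.4.

34.6, 33.4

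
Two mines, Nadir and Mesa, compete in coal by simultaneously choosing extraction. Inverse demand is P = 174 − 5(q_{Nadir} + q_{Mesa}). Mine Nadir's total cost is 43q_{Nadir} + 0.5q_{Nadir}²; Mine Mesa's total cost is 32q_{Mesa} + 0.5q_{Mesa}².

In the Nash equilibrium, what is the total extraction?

17.0625

Mine Nadir's profit: π = q_{Nadir}(174 − 5(q_{Nadir} + q_{Mesa})) − 43q_{Nadir} − 0.5q_{Nadir}².
∂π/∂q_{Nadir} = 131 − 11q_{Nadir} − 5q_{Mesa} = 0, so q_{Nadir} = 131/11 − (5/11)q_{Mesa}.
By the same steps for Mesa: q_{Mesa} = 142/11 − (5/11)q_{Nadir}.
Plugging q_{Mesa} into Nadir's best response: q_{Nadir} = 131/11 − (5/11)(142/11 − (5/11)q_{Nadir}) ⇒ (96/121)q_{Nadir} = 731/121, so q_{Nadir} = 731/96.
Then q_{Mesa} = 142/11 − (5/11)·(731/96) = 907/96.
Total extraction: 731/96 + 907/96 = 17.0625.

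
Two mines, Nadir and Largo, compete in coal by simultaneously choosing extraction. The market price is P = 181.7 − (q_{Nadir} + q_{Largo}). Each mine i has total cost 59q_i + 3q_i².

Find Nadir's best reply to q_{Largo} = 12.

Mine Nadir's profit: π = q_{Nadir}(181.7 − (q_{Nadir} + q_{Largo})) − 59q_{Nadir} − 3q_{Nadir}².
∂π/∂q_{Nadir} = 122.7 − 8q_{Nadir} − q_{Largo} = 0, so q_{Nadir} = 15.3375 − 0.125q_{Largo}.
At q_{Largo} = 12: q_{Nadir} = 15.3375 − 0.125·12 = 13.8375.

13.8375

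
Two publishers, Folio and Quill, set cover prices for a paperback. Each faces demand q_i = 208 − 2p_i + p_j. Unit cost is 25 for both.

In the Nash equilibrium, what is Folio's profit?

7442

Folio's profit: π = (p_{Folio} − 25)(208 − 2p_{Folio} + p_{Quill}).
∂π/∂p_{Folio} = 258 − 4p_{Folio} + p_{Quill} = 0 ⇒ p_{Folio} = 64.5 + 0.25p_{Quill}.
By symmetry p_{Quill} = p_{Folio}; substituting into the reaction function, 0.75p_{Folio} = 64.5 and p_{Folio} = 86.
q_{Folio} = 208 − 2·86 + 86 = 122.
Profit = (86 − 25)·122 = 7442.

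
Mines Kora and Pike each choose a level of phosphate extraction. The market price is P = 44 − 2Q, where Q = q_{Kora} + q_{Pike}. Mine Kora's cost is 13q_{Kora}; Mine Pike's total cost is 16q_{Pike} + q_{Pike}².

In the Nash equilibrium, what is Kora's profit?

Mine Kora's profit: π = q_{Kora}(44 − 2(q_{Kora} + q_{Pike})) − 13q_{Kora}.
∂π/∂q_{Kora} = 31 − 4q_{Kora} − 2q_{Pike} = 0, so q_{Kora} = 7.75 − 0.5q_{Pike}.
For Pike: ∂π/∂q_{Pike} = 28 − 6q_{Pike} − 2q_{Kora} = 0 ⇒ q_{Pike} = 14/3 − (1/3)q_{Kora}.
Solving the two reaction functions simultaneously: (1 − (−0.5)(−1/3))q_{Kora} = 7.75 − 0.5·(14/3), so (5/6)q_{Kora} = 65/12 and q_{Kora} = 6.5.
Then q_{Pike} = 14/3 − (1/3)·6.5 = 2.5.
Price P = 44 − 2·9 = 26.
Kora's profit: (26 − 13)·6.5 = 84.5.

84.5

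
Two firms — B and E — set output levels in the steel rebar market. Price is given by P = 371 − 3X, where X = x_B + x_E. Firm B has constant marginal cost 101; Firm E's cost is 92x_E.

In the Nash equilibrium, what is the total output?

61

Firm B's profit: π = x_B(371 − 3(x_B + x_E)) − 101x_B.
∂π/∂x_B = 270 − 6x_B − 3x_E = 0, so x_B = 45 − 0.5x_E.
By the same steps for E: x_E = 46.5 − 0.5x_B.
Solving the two reaction functions simultaneously: (1 − (−0.5)(−0.5))x_B = 45 − 0.5·46.5, so 0.75x_B = 21.75 and x_B = 29.
Then x_E = 46.5 − 0.5·29 = 32.
Total output: 29 + 32 = 61.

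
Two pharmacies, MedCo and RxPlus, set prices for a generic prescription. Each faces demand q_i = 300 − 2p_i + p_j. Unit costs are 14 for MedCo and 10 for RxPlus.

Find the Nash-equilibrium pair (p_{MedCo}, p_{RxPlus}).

108.8, 107.2

MedCo's profit: π = (p_{MedCo} − 14)(300 − 2p_{MedCo} + p_{RxPlus}).
∂π/∂p_{MedCo} = 328 − 4p_{MedCo} + p_{RxPlus} = 0 ⇒ p_{MedCo} = 82 + 0.25p_{RxPlus}.
Similarly p_{RxPlus} = 80 + 0.25p_{MedCo}.
Plugging p_{RxPlus} into MedCo's best response: p_{MedCo} = 82 + 0.25(80 + 0.25p_{MedCo}) ⇒ 0.9375p_{MedCo} = 102, so p_{MedCo} = 108.8.
Then p_{RxPlus} = 80 + 0.25·108.8 = 107.2.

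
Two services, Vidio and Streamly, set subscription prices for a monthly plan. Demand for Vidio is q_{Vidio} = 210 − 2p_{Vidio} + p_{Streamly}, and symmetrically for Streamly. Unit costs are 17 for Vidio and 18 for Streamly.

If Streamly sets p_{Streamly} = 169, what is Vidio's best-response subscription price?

Vidio's profit: π = (p_{Vidio} − 17)(210 − 2p_{Vidio} + p_{Streamly}).
∂π/∂p_{Vidio} = 244 − 4p_{Vidio} + p_{Streamly} = 0 ⇒ p_{Vidio} = 61 + 0.25p_{Streamly}.
At p_{Streamly} = 169: p_{Vidio} = 61 + 0.25·169 = 103.25.

103.25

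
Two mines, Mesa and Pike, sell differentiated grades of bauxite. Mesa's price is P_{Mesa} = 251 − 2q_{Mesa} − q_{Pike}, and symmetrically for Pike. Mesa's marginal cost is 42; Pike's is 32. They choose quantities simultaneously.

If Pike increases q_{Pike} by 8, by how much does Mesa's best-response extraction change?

-2

Mine Mesa's profit: π = q_{Mesa}(251 − 2q_{Mesa} − q_{Pike}) − 42q_{Mesa}.
∂π/∂q_{Mesa} = 209 − 4q_{Mesa} − q_{Pike} = 0 ⇒ q_{Mesa} = 52.25 − 0.25q_{Pike}.
The reaction-function slope is −0.25, so an 8-unit rise in q_{Pike} moves q_{Mesa} by −0.25 × 8 = −2. Mesa's best response falls — the actions are strategic substitutes.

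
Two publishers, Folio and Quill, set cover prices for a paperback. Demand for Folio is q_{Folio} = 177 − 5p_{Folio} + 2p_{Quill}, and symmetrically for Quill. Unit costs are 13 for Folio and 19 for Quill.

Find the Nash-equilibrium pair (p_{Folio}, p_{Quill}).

30.875, 33.375

Folio's profit: π = (p_{Folio} − 13)(177 − 5p_{Folio} + 2p_{Quill}).
∂π/∂p_{Folio} = 242 − 10p_{Folio} + 2p_{Quill} = 0 ⇒ p_{Folio} = 24.2 + 0.2p_{Quill}.
Similarly p_{Quill} = 27.2 + 0.2p_{Folio}.
Solving the two reaction functions simultaneously: (1 − (0.2)(0.2))p_{Folio} = 24.2 + 0.2·27.2, so 0.96p_{Folio} = 29.64 and p_{Folio} = 30.875.
Then p_{Quill} = 27.2 + 0.2·30.875 = 33.375.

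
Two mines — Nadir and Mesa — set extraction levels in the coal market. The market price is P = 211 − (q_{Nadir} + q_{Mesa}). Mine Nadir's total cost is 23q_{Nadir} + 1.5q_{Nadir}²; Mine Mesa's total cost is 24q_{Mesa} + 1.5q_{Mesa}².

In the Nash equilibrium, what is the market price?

148.5

Mine Nadir's profit: π = q_{Nadir}(211 − (q_{Nadir} + q_{Mesa})) − 23q_{Nadir} − 1.5q_{Nadir}².
∂π/∂q_{Nadir} = 188 − 5q_{Nadir} − q_{Mesa} = 0, so q_{Nadir} = 37.6 − 0.2q_{Mesa}.
By the same steps for Mesa: q_{Mesa} = 37.4 − 0.2q_{Nadir}.
Solving the two reaction functions simultaneously: (1 − (−0.2)(−0.2))q_{Nadir} = 37.6 − 0.2·37.4, so 0.96q_{Nadir} = 30.12 and q_{Nadir} = 31.375.
Then q_{Mesa} = 37.4 − 0.2·31.375 = 31.125.
Equilibrium price: P = 211 − 62.5 = 148.5.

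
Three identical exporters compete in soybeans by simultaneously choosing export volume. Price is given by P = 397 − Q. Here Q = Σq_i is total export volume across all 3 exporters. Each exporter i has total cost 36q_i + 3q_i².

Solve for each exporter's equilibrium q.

A representative exporter's profit is π_i = q_i(397 − Q) − 36q_i − 3q_i², with Q = q_i + Σ_{j≠i} q_j.
First-order condition: 361 − 8q_i − Σ_{j≠i} q_j = 0.
In a symmetric equilibrium every exporter chooses the same q, so Σ_{j≠i} q_j = 2q. The condition becomes 361 − 10q = 0, giving q = 361/10 = 36.1.

36.1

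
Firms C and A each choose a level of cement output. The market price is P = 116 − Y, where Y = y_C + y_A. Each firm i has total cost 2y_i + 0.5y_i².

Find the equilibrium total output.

Firm C's profit: π = y_C(116 − (y_C + y_A)) − 2y_C − 0.5y_C².
∂π/∂y_C = 114 − 3y_C − y_A = 0, so y_C = 38 − (1/3)y_A.
The game is symmetric, so in equilibrium y_A = y_C: the reaction function gives (4/3)y_C = 38, hence y_C = 28.5.
Total output: 28.5 + 28.5 = 57.

57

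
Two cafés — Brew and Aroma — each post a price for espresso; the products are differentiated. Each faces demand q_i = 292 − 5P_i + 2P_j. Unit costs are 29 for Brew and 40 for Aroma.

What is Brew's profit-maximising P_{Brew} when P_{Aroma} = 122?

Brew's profit: π = (P_{Brew} − 29)(292 − 5P_{Brew} + 2P_{Aroma}).
∂π/∂P_{Brew} = 437 − 10P_{Brew} + 2P_{Aroma} = 0 ⇒ P_{Brew} = 43.7 + 0.2P_{Aroma}.
At P_{Aroma} = 122: P_{Brew} = 43.7 + 0.2·122 = 68.1.

68.1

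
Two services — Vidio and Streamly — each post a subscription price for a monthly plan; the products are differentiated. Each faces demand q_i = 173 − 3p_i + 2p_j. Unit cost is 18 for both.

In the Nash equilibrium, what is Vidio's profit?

Vidio's profit: π = (p_{Vidio} − 18)(173 − 3p_{Vidio} + 2p_{Streamly}).
∂π/∂p_{Vidio} = 227 − 6p_{Vidio} + 2p_{Streamly} = 0 ⇒ p_{Vidio} = 227/6 + (1/3)p_{Streamly}.
By symmetry p_{Streamly} = p_{Vidio}; substituting into the reaction function, (2/3)p_{Vidio} = 227/6 and p_{Vidio} = 56.75.
q_{Vidio} = 173 − 3·56.75 + 2·56.75 = 116.25.
Profit = (56.75 − 18)·116.25 = 4504.6875.

4504.6875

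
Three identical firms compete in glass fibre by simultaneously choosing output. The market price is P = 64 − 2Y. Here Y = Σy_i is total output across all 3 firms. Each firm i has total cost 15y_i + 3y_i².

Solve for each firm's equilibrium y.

A representative firm's profit is π_i = y_i(64 − 2Y) − 15y_i − 3y_i², with Y = y_i + Σ_{j≠i} y_j.
First-order condition: 49 − 10y_i − 2Σ_{j≠i} y_j = 0.
With identical firms, set every y_j = y: then 49 − 10y − 4y = 0, i.e. y = 49/14 = 3.5.

3.5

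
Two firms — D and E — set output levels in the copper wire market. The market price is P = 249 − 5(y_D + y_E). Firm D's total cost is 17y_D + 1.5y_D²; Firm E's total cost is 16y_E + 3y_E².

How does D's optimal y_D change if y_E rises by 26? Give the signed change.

Firm D's profit: π = y_D(249 − 5(y_D + y_E)) − 17y_D − 1.5y_D².
∂π/∂y_D = 232 − 13y_D − 5y_E = 0, so y_D = 232/13 − (5/13)y_E.
The reaction-function slope is −5/13, so a 26-unit rise in y_E moves y_D by −5/13 × 26 = −10. D's best response falls — the actions are strategic substitutes.

-10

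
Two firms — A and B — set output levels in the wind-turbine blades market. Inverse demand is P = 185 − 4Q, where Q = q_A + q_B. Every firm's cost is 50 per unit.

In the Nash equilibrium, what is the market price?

95

Firm A's profit: π = q_A(185 − 4(q_A + q_B)) − 50q_A.
∂π/∂q_A = 135 − 8q_A − 4q_B = 0, so q_A = 16.875 − 0.5q_B.
By symmetry q_B = q_A; substituting into the reaction function, 1.5q_A = 16.875 and q_A = 11.25.
Equilibrium price: P = 185 − 4·22.5 = 95.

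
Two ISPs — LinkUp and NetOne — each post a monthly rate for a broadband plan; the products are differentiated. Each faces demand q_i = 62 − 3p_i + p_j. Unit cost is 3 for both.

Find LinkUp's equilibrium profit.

376.32

LinkUp's profit: π = (p_{LinkUp} − 3)(62 − 3p_{LinkUp} + p_{NetOne}).
∂π/∂p_{LinkUp} = 71 − 6p_{LinkUp} + p_{NetOne} = 0 ⇒ p_{LinkUp} = 71/6 + (1/6)p_{NetOne}.
Setting p_{LinkUp} = p_{NetOne} in the reaction function: p_{LinkUp} = 71/6 + (1/6)p_{LinkUp}, so p_{LinkUp} = (71/6) / (5/6) = 14.2.
q_{LinkUp} = 62 − 3·14.2 + 14.2 = 33.6.
Profit = (14.2 − 3)·33.6 = 376.32.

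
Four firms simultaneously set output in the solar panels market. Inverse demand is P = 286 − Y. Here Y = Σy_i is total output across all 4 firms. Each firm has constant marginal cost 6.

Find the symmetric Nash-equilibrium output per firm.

A representative firm's profit is π_i = y_i(286 − Y) − 6y_i, with Y = y_i + Σ_{j≠i} y_j.
First-order condition: 280 − 2y_i − Σ_{j≠i} y_j = 0.
In a symmetric equilibrium every firm chooses the same y, so Σ_{j≠i} y_j = 3y. The condition becomes 280 − 5y = 0, giving y = 280/5 = 56.

56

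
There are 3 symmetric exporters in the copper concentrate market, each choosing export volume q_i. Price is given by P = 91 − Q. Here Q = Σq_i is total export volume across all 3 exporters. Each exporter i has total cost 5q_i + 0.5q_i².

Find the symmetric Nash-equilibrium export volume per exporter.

17.2

A representative exporter's profit is π_i = q_i(91 − Q) − 5q_i − 0.5q_i², with Q = q_i + Σ_{j≠i} q_j.
First-order condition: 86 − 3q_i − Σ_{j≠i} q_j = 0.
With identical exporters, set every q_j = q: then 86 − 3q − 2q = 0, i.e. q = 86/5 = 17.2.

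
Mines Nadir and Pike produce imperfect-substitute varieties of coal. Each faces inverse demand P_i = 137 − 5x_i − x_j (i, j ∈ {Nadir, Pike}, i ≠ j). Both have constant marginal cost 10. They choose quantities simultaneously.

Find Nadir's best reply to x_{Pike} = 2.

12.5

Mine Nadir's profit: π = x_{Nadir}(137 − 5x_{Nadir} − x_{Pike}) − 10x_{Nadir}.
∂π/∂x_{Nadir} = 127 − 10x_{Nadir} − x_{Pike} = 0 ⇒ x_{Nadir} = 12.7 − 0.1x_{Pike}.
At x_{Pike} = 2: x_{Nadir} = 12.7 − 0.1·2 = 12.5.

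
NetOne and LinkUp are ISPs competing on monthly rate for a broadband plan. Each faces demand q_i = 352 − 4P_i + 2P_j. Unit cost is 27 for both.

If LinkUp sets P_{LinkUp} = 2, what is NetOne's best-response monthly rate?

NetOne's profit: π = (P_{NetOne} − 27)(352 − 4P_{NetOne} + 2P_{LinkUp}).
∂π/∂P_{NetOne} = 460 − 8P_{NetOne} + 2P_{LinkUp} = 0 ⇒ P_{NetOne} = 57.5 + 0.25P_{LinkUp}.
At P_{LinkUp} = 2: P_{NetOne} = 57.5 + 0.25·2 = 58.

58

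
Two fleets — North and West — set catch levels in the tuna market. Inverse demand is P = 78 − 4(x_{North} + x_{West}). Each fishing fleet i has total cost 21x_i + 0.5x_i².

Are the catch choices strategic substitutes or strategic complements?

Fishing fleet North's profit: π = x_{North}(78 − 4(x_{North} + x_{West})) − 21x_{North} − 0.5x_{North}².
∂π/∂x_{North} = 57 − 9x_{North} − 4x_{West} = 0, so x_{North} = 19/3 − (4/9)x_{West}.
The best-response slope dx_{North}/dx_{West} = −4/9 < 0: the reaction function is downward-sloping, so the choices are strategic substitutes.

strategic substitutes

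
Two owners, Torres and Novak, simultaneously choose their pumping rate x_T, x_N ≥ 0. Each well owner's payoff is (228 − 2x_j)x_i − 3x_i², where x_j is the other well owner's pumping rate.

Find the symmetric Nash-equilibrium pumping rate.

Torres's payoff is (228 − 2x_N)x_T − 3x_T².
∂π/∂x_T = 228 − 2x_N − 6x_T = 0, so x_T = 38 − (1/3)x_N.
By symmetry x_N = x_T; substituting into the reaction function, (4/3)x_T = 38 and x_T = 28.5.

28.5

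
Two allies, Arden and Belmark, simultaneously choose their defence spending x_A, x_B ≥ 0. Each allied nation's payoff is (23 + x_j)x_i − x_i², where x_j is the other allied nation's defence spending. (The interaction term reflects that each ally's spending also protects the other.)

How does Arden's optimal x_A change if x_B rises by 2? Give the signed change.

Arden's payoff is (23 + x_B)x_A − x_A².
∂π/∂x_A = 23 + x_B − 2x_A = 0, so x_A = 11.5 + 0.5x_B.
The reaction-function slope is 0.5, so a 2-unit rise in x_B moves x_A by 0.5 × 2 = 1. Arden's best response rises — the actions are strategic complements.

1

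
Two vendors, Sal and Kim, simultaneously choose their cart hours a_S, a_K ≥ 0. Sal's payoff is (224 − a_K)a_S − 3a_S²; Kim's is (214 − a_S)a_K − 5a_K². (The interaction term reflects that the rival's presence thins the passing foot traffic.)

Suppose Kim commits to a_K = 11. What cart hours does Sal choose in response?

Expanding Sal's payoff: 224a_S − a_Ka_S − 3a_S².
∂π/∂a_S = 224 − a_K − 6a_S = 0, so a_S = 112/3 − (1/6)a_K.
At a_K = 11: a_S = 112/3 − (1/6)·11 = 35.5.

35.5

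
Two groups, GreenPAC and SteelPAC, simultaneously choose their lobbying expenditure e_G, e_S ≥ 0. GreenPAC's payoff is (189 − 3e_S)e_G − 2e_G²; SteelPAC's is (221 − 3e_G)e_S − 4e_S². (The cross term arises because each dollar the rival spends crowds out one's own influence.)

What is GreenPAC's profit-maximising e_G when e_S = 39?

18

Expanding GreenPAC's payoff: 189e_G − 3e_Se_G − 2e_G².
∂π/∂e_G = 189 − 3e_S − 4e_G = 0, so e_G = 47.25 − 0.75e_S.
At e_S = 39: e_G = 47.25 − 0.75·39 = 18.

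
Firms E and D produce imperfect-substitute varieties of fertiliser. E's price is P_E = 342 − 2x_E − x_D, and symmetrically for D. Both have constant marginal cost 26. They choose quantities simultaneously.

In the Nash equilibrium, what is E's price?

Firm E's profit: π = x_E(342 − 2x_E − x_D) − 26x_E.
∂π/∂x_E = 316 − 4x_E − x_D = 0 ⇒ x_E = 79 − 0.25x_D.
By symmetry x_D = x_E; substituting into the reaction function, 1.25x_E = 79 and x_E = 63.2.
P_E = 342 − 2·63.2 − 63.2 = 152.4.

152.4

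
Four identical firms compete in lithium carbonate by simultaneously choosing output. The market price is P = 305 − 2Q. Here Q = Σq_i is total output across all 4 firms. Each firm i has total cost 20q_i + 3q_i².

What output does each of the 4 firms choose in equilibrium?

17.8125

A representative firm's profit is π_i = q_i(305 − 2Q) − 20q_i − 3q_i², with Q = q_i + Σ_{j≠i} q_j.
First-order condition: 285 − 10q_i − 2Σ_{j≠i} q_j = 0.
Imposing symmetry (q_j = q for all j) turns Σ_{j≠i} q_j into 3q, so 285 = 16q and q = 17.8125.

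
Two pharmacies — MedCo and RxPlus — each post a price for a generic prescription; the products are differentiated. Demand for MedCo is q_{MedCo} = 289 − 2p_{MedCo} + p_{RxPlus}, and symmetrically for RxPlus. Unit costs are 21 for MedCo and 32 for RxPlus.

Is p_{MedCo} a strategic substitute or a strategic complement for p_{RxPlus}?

strategic complements

MedCo's profit: π = (p_{MedCo} − 21)(289 − 2p_{MedCo} + p_{RxPlus}).
∂π/∂p_{MedCo} = 331 − 4p_{MedCo} + p_{RxPlus} = 0 ⇒ p_{MedCo} = 82.75 + 0.25p_{RxPlus}.
The best-response slope dp_{MedCo}/dp_{RxPlus} = 0.25 > 0: the reaction function is upward-sloping, so the choices are strategic complements.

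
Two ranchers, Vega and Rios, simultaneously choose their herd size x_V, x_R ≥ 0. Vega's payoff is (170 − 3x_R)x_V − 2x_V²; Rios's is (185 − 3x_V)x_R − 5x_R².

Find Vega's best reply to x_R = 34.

17

Expanding Vega's payoff: 170x_V − 3x_Rx_V − 2x_V².
∂π/∂x_V = 170 − 3x_R − 4x_V = 0, so x_V = 42.5 − 0.75x_R.
At x_R = 34: x_V = 42.5 − 0.75·34 = 17.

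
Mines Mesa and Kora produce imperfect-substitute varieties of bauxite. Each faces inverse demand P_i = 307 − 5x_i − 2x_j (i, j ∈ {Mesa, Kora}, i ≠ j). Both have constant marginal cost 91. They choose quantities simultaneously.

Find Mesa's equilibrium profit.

1620

Mine Mesa's profit: π = x_{Mesa}(307 − 5x_{Mesa} − 2x_{Kora}) − 91x_{Mesa}.
∂π/∂x_{Mesa} = 216 − 10x_{Mesa} − 2x_{Kora} = 0 ⇒ x_{Mesa} = 21.6 − 0.2x_{Kora}.
By symmetry x_{Kora} = x_{Mesa}; substituting into the reaction function, 1.2x_{Mesa} = 21.6 and x_{Mesa} = 18.
P_{Mesa} = 307 − 5·18 − 2·18 = 181.
Profit = (181 − 91)·18 = 1620.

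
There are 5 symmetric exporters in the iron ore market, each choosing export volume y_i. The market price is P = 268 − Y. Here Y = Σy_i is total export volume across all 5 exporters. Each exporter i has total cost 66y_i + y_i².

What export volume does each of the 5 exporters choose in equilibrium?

25.25

A representative exporter's profit is π_i = y_i(268 − Y) − 66y_i − y_i², with Y = y_i + Σ_{j≠i} y_j.
First-order condition: 202 − 4y_i − Σ_{j≠i} y_j = 0.
Imposing symmetry (y_j = y for all j) turns Σ_{j≠i} y_j into 4y, so 202 = 8y and y = 25.25.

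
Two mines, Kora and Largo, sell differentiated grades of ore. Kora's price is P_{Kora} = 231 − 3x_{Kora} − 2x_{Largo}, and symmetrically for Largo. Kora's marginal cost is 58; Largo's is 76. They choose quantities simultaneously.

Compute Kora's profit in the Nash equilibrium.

1552.6875

Mine Kora's profit: π = x_{Kora}(231 − 3x_{Kora} − 2x_{Largo}) − 58x_{Kora}.
∂π/∂x_{Kora} = 173 − 6x_{Kora} − 2x_{Largo} = 0 ⇒ x_{Kora} = 173/6 − (1/3)x_{Largo}.
Similarly x_{Largo} = 155/6 − (1/3)x_{Kora}.
Solving the two reaction functions simultaneously: (1 − (−1/3)(−1/3))x_{Kora} = 173/6 − (1/3)·(155/6), so (8/9)x_{Kora} = 182/9 and x_{Kora} = 22.75.
Then x_{Largo} = 155/6 − (1/3)·22.75 = 18.25.
P_{Kora} = 231 − 3·22.75 − 2·18.25 = 126.25.
Profit = (126.25 − 58)·22.75 = 1552.6875.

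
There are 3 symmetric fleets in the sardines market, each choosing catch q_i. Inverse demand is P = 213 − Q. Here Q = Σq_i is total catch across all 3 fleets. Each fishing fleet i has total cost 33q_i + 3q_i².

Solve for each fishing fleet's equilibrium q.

18

A representative fishing fleet's profit is π_i = q_i(213 − Q) − 33q_i − 3q_i², with Q = q_i + Σ_{j≠i} q_j.
First-order condition: 180 − 8q_i − Σ_{j≠i} q_j = 0.
In a symmetric equilibrium every fishing fleet chooses the same q, so Σ_{j≠i} q_j = 2q. The condition becomes 180 − 10q = 0, giving q = 180/10 = 18.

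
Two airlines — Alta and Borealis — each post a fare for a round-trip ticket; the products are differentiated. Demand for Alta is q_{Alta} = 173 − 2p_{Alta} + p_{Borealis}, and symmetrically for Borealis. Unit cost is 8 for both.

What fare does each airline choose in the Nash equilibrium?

Alta's profit: π = (p_{Alta} − 8)(173 − 2p_{Alta} + p_{Borealis}).
∂π/∂p_{Alta} = 189 − 4p_{Alta} + p_{Borealis} = 0 ⇒ p_{Alta} = 47.25 + 0.25p_{Borealis}.
Setting p_{Alta} = p_{Borealis} in the reaction function: p_{Alta} = 47.25 + 0.25p_{Alta}, so p_{Alta} = 47.25 / 0.75 = 63.

63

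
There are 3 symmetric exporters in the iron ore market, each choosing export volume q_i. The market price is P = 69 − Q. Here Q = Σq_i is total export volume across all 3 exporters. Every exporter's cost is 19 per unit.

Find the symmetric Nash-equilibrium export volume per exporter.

12.5

A representative exporter's profit is π_i = q_i(69 − Q) − 19q_i, with Q = q_i + Σ_{j≠i} q_j.
First-order condition: 50 − 2q_i − Σ_{j≠i} q_j = 0.
In a symmetric equilibrium every exporter chooses the same q, so Σ_{j≠i} q_j = 2q. The condition becomes 50 − 4q = 0, giving q = 50/4 = 12.5.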